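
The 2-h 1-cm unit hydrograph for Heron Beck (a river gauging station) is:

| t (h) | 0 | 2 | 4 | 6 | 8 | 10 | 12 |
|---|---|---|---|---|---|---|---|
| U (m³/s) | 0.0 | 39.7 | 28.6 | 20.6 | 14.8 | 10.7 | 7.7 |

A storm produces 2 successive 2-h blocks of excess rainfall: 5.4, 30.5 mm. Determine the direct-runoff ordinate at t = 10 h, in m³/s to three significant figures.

By discrete convolution, Q_j = Σ (P_i / 10 mm) · U_{j−i}.
At t = 10 h (j=5): Q = (5.4/10)·10.7 + (30.5/10)·14.8 = 50.9 m³/s.

Q ≈ 50.9 m³/s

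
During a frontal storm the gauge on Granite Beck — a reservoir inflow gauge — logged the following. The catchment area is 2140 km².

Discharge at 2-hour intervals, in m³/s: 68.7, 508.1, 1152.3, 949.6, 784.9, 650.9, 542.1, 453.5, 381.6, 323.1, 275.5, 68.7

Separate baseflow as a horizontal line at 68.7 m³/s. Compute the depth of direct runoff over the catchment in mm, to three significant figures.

Direct runoff: 0.0, 439.4, 1083.6, 880.9, 716.2, 582.2, 473.4, 384.8, 312.9, 254.4, 206.8, 0.0 m³/s; ΣQ_DR = 5335 m³/s.
V = ΣQ_DR · Δt = 5335 × 7200 s = 3.841 × 10^7 m³.
Over A = 2140 km², depth = V / A = 17.9 mm.

d ≈ 17.9 mm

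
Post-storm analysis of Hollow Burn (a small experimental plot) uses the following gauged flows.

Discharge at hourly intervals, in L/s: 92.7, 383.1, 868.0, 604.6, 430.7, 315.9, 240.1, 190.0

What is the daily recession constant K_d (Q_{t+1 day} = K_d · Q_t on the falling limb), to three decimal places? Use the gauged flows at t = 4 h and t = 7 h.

K_d ≈ 0.001

Between t = 4 h and t = 7 h the flow falls from 430.7 to 190.0 L/s over 3×1 h = 3 h.
Per-interval ratio K = (190.0/430.7)^(1/3) = 0.7612; K_d = K^(24/1) = 0.001.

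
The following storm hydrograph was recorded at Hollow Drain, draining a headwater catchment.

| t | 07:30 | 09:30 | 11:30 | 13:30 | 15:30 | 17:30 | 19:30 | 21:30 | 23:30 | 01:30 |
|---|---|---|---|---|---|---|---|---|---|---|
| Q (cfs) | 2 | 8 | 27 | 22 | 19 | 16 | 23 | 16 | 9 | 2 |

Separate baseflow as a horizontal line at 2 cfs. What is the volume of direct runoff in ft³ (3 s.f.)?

Direct-runoff ordinates (Q − Q_b): 0.0, 6.0, 25.0, 20.0, 17.0, 14.0, 21.0, 14.0, 7.0, 0.0 cfs.
ΣQ_DR = 124.0 cfs.
With Δt = 2 h = 7200 s, V = ΣQ_DR · Δt = 124.0 × 7200 = 8.93 × 10^5 ft³.

V ≈ 8.93 × 10^5 ft³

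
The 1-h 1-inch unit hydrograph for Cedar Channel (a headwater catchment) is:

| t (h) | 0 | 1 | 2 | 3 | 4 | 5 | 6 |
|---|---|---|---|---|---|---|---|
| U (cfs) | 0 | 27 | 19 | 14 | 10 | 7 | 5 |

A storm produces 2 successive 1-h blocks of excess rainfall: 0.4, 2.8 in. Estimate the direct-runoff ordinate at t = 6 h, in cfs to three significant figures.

Q ≈ 21.6 cfs

By discrete convolution, Q_j = Σ (P_i / 1 in) · U_{j−i}.
At t = 6 h (j=6): Q = (0.4/1)·5 + (2.8/1)·7 = 21.6 cfs.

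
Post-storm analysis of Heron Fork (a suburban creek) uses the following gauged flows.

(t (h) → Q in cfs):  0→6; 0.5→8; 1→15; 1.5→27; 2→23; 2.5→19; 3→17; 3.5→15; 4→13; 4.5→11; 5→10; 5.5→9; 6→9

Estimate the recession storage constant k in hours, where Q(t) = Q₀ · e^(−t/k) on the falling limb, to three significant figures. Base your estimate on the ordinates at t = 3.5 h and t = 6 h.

On the falling limb, Q drops from 15 to 9 cfs between t = 3.5 h and t = 6 h (Δt = 2.5 h).
k = −Δt / ln(Q₂/Q₁) = −2.5 / ln(9/15) = 4.89 h.

k ≈ 4.89 h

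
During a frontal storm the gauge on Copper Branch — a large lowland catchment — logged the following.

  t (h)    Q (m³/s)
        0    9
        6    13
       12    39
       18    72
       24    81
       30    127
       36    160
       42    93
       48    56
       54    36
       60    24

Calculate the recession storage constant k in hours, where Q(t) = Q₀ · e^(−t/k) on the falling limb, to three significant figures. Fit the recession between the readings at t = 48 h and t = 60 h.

On the falling limb, Q drops from 56 to 24 m³/s between t = 48 h and t = 60 h (Δt = 12 h).
k = −Δt / ln(Q₂/Q₁) = −12 / ln(24/56) = 14.2 h.

k ≈ 14.2 h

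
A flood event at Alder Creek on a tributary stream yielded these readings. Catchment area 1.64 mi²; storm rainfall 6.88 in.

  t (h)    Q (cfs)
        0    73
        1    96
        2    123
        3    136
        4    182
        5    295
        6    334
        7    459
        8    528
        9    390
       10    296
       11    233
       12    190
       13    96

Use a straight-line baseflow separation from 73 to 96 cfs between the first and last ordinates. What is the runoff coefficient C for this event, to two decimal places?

C ≈ 0.31

ΣQ_DR = 2248 cfs; V = ΣQ_DR·Δt = 8.093 × 10^6 ft³.
Runoff depth d = V / A = 2.124 in.
C = d / P = 2.124 / 6.88 = 0.31.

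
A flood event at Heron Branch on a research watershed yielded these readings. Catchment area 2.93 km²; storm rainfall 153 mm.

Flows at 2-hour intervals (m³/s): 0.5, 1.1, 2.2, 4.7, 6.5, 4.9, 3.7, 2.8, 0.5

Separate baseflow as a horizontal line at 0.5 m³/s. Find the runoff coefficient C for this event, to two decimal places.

ΣQ_DR = 22.40 m³/s; V = ΣQ_DR·Δt = 1.613 × 10^5 m³.
Runoff depth d = V / A = 55.04 mm.
C = d / P = 55.04 / 153 = 0.36.

C ≈ 0.36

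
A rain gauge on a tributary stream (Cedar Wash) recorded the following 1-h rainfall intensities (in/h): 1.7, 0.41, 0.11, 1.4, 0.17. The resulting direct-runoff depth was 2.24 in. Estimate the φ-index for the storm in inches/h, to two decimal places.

Only the 2 blocks with intensity above φ contribute runoff: 1.7, 1.4 in/h.
Σ(I−φ)·Δt = d  ⇒  (1.7+1.4 − 2φ)·1 = 2.24
φ = (3.100 − 2.24/1) / 2 = 0.43 in/h.

φ ≈ 0.43 in/h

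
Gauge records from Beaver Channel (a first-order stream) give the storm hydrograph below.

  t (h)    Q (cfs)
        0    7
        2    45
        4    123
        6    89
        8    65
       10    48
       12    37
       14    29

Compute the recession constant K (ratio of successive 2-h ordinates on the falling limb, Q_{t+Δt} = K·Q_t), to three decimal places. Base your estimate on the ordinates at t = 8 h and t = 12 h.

K ≈ 0.754

Using the recession-limb readings at t = 8 h and t = 12 h: Q falls from 65 to 37 cfs over 2 intervals.
K = (Q₂/Q₁)^(1/2) = (37/65)^(1/2) = 0.754.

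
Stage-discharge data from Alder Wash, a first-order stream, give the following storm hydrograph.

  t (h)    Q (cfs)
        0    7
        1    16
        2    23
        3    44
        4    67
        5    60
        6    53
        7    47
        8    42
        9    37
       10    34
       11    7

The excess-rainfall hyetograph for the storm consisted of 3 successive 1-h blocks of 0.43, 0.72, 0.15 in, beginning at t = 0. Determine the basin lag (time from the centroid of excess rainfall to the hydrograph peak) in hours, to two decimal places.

Centroid of excess rainfall: t_c = Σ P_i·t̄_i / ΣP_i = 1.2846 h (block centres at 0.5, 1.5, 2.5 h).
Hydrograph peak occurs at t = 4 h, so basin lag t_L = 4 − 1.2846 = 2.72 h.

t_L ≈ 2.72 h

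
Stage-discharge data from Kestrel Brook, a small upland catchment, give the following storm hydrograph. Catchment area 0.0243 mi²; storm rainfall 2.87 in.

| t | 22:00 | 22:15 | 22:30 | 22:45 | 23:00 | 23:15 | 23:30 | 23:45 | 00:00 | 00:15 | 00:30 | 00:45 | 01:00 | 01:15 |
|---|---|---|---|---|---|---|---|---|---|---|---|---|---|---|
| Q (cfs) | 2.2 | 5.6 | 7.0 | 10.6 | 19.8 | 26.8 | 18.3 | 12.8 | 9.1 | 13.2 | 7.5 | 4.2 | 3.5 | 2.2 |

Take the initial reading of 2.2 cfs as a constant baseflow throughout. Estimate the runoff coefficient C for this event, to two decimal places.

ΣQ_DR = 112.0 cfs; V = ΣQ_DR·Δt = 1.008 × 10^5 ft³.
Runoff depth d = V / A = 1.786 in.
C = d / P = 1.786 / 2.87 = 0.62.

C ≈ 0.62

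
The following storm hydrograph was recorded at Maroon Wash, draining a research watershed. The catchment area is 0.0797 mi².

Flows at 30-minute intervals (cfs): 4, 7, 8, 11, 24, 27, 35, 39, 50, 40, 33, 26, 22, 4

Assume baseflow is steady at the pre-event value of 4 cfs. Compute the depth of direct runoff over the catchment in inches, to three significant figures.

Direct runoff: 0.0, 3.0, 4.0, 7.0, 20.0, 23.0, 31.0, 35.0, 46.0, 36.0, 29.0, 22.0, 18.0, 0.0 cfs; ΣQ_DR = 274.0 cfs.
V = ΣQ_DR · Δt = 274.0 × 1800 s = 4.932 × 10^5 ft³.
Over A = 0.0797 mi², depth = V / A = 2.66 in.

d ≈ 2.66 in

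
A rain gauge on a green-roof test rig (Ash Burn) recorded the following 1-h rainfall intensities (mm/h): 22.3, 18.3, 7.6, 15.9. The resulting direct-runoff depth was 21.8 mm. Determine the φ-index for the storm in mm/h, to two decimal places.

φ ≈ 11.57 mm/h

Only the 3 blocks with intensity above φ contribute runoff: 22.3, 18.3, 15.9 mm/h.
Σ(I−φ)·Δt = d  ⇒  (22.3+18.3+15.9 − 3φ)·1 = 21.8
φ = (56.50 − 21.8/1) / 3 = 11.57 mm/h.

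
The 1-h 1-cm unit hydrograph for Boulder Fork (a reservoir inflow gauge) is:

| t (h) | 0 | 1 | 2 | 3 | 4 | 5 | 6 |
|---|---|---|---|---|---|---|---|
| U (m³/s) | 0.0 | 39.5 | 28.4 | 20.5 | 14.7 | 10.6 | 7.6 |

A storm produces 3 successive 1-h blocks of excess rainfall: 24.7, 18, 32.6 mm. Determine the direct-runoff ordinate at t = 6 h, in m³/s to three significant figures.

Q ≈ 85.8 m³/s

By discrete convolution, Q_j = Σ (P_i / 10 mm) · U_{j−i}.
At t = 6 h (j=6): Q = (24.7/10)·7.6 + (18/10)·10.6 + (32.6/10)·14.7 = 85.8 m³/s.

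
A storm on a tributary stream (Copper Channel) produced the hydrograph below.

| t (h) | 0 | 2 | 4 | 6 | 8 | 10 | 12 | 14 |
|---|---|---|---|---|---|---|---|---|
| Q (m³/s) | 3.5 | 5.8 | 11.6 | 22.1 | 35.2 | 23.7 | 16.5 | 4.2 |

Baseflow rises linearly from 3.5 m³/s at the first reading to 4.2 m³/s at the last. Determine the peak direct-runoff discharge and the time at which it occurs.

Q_p = 31.30 m³/s at t = 8 h

Subtracting baseflow gives direct-runoff ordinates: 0.00, 2.20, 7.90, 18.30, 31.30, 19.70, 12.40, 0.00 m³/s.
The maximum is 31.30 m³/s, occurring at the reading for t = 8 h.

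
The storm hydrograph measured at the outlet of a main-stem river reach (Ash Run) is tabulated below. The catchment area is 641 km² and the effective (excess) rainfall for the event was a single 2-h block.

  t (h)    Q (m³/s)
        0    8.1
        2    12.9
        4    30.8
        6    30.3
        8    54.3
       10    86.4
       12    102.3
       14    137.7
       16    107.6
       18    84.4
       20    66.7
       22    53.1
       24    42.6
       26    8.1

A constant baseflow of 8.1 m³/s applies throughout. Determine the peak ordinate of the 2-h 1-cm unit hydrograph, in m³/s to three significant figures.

Direct runoff: 0.0, 4.8, 22.7, 22.2, 46.2, 78.3, 94.2, 129.6, 99.5, 76.3, 58.6, 45.0, 34.5, 0.0 m³/s; ΣQ_DR = 711.9 m³/s, peak = 129.6 m³/s.
Runoff depth d = ΣQ_DR·Δt / A = 711.9 × 7200 / (641 km²) = 7.996 mm.
The 1-cm UH is the DRH scaled by (10 mm)/d, so U_p = 129.6 × 10/7.996 = 162 m³/s.

U_p ≈ 162 m³/s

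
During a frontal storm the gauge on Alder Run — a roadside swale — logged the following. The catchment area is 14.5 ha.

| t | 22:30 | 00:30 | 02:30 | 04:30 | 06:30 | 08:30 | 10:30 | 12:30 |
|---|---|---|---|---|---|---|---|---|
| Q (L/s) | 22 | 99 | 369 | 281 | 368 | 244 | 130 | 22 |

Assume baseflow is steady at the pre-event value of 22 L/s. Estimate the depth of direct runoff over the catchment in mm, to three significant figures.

d ≈ 67.5 mm

Direct runoff: 0.0, 77.0, 347.0, 259.0, 346.0, 222.0, 108.0, 0.0 L/s; ΣQ_DR = 1359 L/s.
V = ΣQ_DR · Δt = 1359 × 7200 s = 9.785 × 10^6 L.
Over A = 14.5 ha, depth = V / A = 67.5 mm.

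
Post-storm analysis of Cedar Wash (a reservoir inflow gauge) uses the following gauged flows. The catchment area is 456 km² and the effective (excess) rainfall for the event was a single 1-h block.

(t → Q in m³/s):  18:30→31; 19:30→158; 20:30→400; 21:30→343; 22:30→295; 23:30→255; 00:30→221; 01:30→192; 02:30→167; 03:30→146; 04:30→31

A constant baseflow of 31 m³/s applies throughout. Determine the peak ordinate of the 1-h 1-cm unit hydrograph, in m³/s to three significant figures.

U_p ≈ 246 m³/s

Direct runoff: 0.0, 127.0, 369.0, 312.0, 264.0, 224.0, 190.0, 161.0, 136.0, 115.0, 0.0 m³/s; ΣQ_DR = 1898 m³/s, peak = 369.0 m³/s.
Runoff depth d = ΣQ_DR·Δt / A = 1898 × 3600 / (456 km²) = 14.98 mm.
The 1-cm UH is the DRH scaled by (10 mm)/d, so U_p = 369.0 × 10/14.98 = 246 m³/s.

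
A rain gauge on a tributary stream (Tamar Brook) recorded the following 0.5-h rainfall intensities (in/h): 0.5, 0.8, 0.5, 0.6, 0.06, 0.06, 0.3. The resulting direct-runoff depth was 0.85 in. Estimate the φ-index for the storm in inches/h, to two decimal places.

Only the 5 blocks with intensity above φ contribute runoff: 0.5, 0.8, 0.5, 0.6, 0.3 in/h.
Σ(I−φ)·Δt = d  ⇒  (0.5+0.8+0.5+0.6+0.3 − 5φ)·0.5 = 0.85
φ = (2.700 − 0.85/0.5) / 5 = 0.20 in/h.

φ ≈ 0.20 in/h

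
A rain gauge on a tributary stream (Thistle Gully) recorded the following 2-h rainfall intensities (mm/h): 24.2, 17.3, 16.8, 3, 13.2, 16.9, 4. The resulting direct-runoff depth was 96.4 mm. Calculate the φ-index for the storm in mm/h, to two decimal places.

φ ≈ 8.04 mm/h

Only the 5 blocks with intensity above φ contribute runoff: 24.2, 17.3, 16.8, 13.2, 16.9 mm/h.
Σ(I−φ)·Δt = d  ⇒  (24.2+17.3+16.8+13.2+16.9 − 5φ)·2 = 96.4
φ = (88.40 − 96.4/2) / 5 = 8.04 mm/h.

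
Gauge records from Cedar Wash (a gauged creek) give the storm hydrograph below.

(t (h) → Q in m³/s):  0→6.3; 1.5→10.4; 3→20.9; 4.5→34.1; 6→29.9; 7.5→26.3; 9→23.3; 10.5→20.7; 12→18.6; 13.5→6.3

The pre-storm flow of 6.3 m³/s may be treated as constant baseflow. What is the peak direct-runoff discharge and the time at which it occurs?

Q_p = 27.8 m³/s at t = 4.5 h

Subtracting baseflow gives direct-runoff ordinates: 0.0, 4.1, 14.6, 27.8, 23.6, 20.0, 17.0, 14.4, 12.3, 0.0 m³/s.
The maximum is 27.8 m³/s, occurring at the reading for t = 4.5 h.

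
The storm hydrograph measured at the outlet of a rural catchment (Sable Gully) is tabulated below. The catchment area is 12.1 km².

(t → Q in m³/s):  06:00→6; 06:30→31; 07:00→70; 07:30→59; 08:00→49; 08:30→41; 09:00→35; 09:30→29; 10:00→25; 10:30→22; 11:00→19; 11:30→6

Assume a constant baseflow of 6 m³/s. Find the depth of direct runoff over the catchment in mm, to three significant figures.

d ≈ 47.6 mm

Direct runoff: 0.0, 25.0, 64.0, 53.0, 43.0, 35.0, 29.0, 23.0, 19.0, 16.0, 13.0, 0.0 m³/s; ΣQ_DR = 320.0 m³/s.
V = ΣQ_DR · Δt = 320.0 × 1800 s = 5.760 × 10^5 m³.
Over A = 12.1 km², depth = V / A = 47.6 mm.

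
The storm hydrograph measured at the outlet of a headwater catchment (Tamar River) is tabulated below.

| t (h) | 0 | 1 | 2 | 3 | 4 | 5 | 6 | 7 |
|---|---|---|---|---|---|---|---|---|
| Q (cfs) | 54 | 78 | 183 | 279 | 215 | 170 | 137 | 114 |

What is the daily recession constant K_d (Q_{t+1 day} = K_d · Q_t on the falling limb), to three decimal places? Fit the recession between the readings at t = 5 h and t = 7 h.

Between t = 5 h and t = 7 h the flow falls from 170 to 114 cfs over 2×1 h = 2 h.
Per-interval ratio K = (114/170)^(1/2) = 0.8189; K_d = K^(24/1) = 0.008.

K_d ≈ 0.008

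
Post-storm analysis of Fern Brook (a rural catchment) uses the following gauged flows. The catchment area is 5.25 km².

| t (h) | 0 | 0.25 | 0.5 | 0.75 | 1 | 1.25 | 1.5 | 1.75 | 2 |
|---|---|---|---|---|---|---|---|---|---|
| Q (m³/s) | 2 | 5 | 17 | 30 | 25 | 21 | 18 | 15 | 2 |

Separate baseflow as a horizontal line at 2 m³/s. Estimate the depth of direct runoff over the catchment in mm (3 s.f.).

Direct runoff: 0.0, 3.0, 15.0, 28.0, 23.0, 19.0, 16.0, 13.0, 0.0 m³/s; ΣQ_DR = 117.0 m³/s.
V = ΣQ_DR · Δt = 117.0 × 900 s = 1.053 × 10^5 m³.
Over A = 5.25 km², depth = V / A = 20.1 mm.

d ≈ 20.1 mm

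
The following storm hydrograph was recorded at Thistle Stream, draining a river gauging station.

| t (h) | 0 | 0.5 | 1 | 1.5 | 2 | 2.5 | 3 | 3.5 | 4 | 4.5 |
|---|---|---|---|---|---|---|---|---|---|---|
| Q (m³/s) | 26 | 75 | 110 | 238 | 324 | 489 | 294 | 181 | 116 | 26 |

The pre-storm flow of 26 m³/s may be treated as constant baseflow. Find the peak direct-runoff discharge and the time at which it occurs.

Subtracting baseflow gives direct-runoff ordinates: 0.0, 49.0, 84.0, 212.0, 298.0, 463.0, 268.0, 155.0, 90.0, 0.0 m³/s.
The maximum is 463.0 m³/s, occurring at the reading for t = 2.5 h.

Q_p = 463.0 m³/s at t = 2.5 h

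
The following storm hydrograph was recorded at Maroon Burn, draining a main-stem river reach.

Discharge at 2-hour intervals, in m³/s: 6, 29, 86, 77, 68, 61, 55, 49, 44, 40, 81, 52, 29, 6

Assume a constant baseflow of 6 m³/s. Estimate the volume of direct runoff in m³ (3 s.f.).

V ≈ 4.31 × 10^6 m³

Direct-runoff ordinates (Q − Q_b): 0.0, 23.0, 80.0, 71.0, 62.0, 55.0, 49.0, 43.0, 38.0, 34.0, 75.0, 46.0, 23.0, 0.0 m³/s.
ΣQ_DR = 599.0 m³/s.
With Δt = 2 h = 7200 s, V = ΣQ_DR · Δt = 599.0 × 7200 = 4.31 × 10^6 m³.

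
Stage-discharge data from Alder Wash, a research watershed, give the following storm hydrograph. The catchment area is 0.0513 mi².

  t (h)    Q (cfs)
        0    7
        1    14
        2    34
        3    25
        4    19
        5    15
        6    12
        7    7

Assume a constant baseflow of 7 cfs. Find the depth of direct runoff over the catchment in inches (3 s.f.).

d ≈ 2.33 in

Direct runoff: 0.0, 7.0, 27.0, 18.0, 12.0, 8.0, 5.0, 0.0 cfs; ΣQ_DR = 77.00 cfs.
V = ΣQ_DR · Δt = 77.00 × 3600 s = 2.772 × 10^5 ft³.
Over A = 0.0513 mi², depth = V / A = 2.33 in.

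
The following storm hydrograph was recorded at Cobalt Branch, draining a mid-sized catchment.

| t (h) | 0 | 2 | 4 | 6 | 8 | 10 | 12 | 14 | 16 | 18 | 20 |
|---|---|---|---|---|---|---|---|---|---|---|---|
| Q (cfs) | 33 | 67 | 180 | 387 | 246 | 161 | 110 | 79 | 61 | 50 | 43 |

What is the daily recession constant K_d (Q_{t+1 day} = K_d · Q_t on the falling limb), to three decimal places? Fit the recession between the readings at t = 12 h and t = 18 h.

K_d ≈ 0.043

Between t = 12 h and t = 18 h the flow falls from 110 to 50 cfs over 3×2 h = 6 h.
Per-interval ratio K = (50/110)^(1/3) = 0.7689; K_d = K^(24/2) = 0.043.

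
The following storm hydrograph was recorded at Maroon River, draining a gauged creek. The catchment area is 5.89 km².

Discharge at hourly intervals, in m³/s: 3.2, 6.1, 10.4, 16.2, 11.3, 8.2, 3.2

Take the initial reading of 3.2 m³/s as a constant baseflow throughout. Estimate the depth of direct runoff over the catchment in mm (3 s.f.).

Direct runoff: 0.0, 2.9, 7.2, 13.0, 8.1, 5.0, 0.0 m³/s; ΣQ_DR = 36.20 m³/s.
V = ΣQ_DR · Δt = 36.20 × 3600 s = 1.303 × 10^5 m³.
Over A = 5.89 km², depth = V / A = 22.1 mm.

d ≈ 22.1 mm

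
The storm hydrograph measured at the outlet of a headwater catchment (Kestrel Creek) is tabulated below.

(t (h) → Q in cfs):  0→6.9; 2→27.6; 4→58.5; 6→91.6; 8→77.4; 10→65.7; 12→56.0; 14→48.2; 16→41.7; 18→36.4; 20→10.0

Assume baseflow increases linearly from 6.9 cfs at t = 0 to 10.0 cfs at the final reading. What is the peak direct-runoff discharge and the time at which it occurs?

Subtracting baseflow gives direct-runoff ordinates: 0.00, 20.39, 50.98, 83.77, 69.26, 57.25, 47.24, 39.13, 32.32, 26.71, 0.00 cfs.
The maximum is 83.77 cfs, occurring at the reading for t = 6 h.

Q_p = 83.77 cfs at t = 6 h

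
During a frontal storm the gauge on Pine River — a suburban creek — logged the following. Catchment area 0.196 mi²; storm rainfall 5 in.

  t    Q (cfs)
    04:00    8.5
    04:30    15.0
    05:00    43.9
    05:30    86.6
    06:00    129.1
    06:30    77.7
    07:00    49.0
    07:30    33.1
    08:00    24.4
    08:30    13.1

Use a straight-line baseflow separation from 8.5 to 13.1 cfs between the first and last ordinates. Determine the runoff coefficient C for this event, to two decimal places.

C ≈ 0.29

ΣQ_DR = 372.4 cfs; V = ΣQ_DR·Δt = 6.703 × 10^5 ft³.
Runoff depth d = V / A = 1.472 in.
C = d / P = 1.472 / 5 = 0.29.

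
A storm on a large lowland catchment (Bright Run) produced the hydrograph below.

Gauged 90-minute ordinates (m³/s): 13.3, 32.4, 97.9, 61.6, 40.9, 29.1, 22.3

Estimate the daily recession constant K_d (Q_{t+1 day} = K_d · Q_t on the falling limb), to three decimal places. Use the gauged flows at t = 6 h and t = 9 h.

K_d ≈ 0.008

Between t = 6 h and t = 9 h the flow falls from 40.9 to 22.3 m³/s over 2×1.5 h = 3 h.
Per-interval ratio K = (22.3/40.9)^(1/2) = 0.7384; K_d = K^(24/1.5) = 0.008.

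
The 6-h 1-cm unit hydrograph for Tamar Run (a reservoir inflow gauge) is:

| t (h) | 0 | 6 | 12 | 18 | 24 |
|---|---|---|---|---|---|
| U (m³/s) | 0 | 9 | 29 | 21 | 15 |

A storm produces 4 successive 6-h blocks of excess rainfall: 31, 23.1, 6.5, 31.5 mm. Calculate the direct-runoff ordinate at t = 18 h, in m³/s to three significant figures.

Q ≈ 138 m³/s

By discrete convolution, Q_j = Σ (P_i / 10 mm) · U_{j−i}.
At t = 18 h (j=3): Q = (31/10)·21 + (23.1/10)·29 + (6.5/10)·9 + (31.5/10)·0 = 138 m³/s.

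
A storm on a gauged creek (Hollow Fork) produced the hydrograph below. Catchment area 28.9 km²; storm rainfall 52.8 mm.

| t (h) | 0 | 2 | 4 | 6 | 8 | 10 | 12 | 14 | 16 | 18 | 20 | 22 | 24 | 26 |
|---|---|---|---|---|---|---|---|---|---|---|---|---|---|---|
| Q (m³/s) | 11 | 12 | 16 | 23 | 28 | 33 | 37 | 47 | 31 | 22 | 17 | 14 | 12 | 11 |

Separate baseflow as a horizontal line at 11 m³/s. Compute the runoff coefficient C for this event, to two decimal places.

C ≈ 0.75

ΣQ_DR = 160.0 m³/s; V = ΣQ_DR·Δt = 1.152 × 10^6 m³.
Runoff depth d = V / A = 39.86 mm.
C = d / P = 39.86 / 52.8 = 0.75.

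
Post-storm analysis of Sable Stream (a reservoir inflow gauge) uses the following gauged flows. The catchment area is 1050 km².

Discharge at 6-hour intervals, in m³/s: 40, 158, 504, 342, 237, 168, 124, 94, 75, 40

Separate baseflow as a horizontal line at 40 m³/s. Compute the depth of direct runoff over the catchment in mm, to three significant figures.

Direct runoff: 0.0, 118.0, 464.0, 302.0, 197.0, 128.0, 84.0, 54.0, 35.0, 0.0 m³/s; ΣQ_DR = 1382 m³/s.
V = ΣQ_DR · Δt = 1382 × 21600 s = 2.985 × 10^7 m³.
Over A = 1050 km², depth = V / A = 28.4 mm.

d ≈ 28.4 mm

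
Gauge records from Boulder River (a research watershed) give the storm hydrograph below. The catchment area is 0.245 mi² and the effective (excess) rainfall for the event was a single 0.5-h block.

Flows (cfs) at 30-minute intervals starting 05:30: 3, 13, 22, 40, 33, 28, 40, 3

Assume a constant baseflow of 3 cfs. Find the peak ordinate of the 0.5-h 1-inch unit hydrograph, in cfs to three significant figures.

U_p ≈ 74.1 cfs

Direct runoff: 0.0, 10.0, 19.0, 37.0, 30.0, 25.0, 37.0, 0.0 cfs; ΣQ_DR = 158.0 cfs, peak = 37.0 cfs.
Runoff depth d = ΣQ_DR·Δt / A = 158.0 × 1800 / (0.245 mi²) = 0.4997 in.
The 1-inch UH is the DRH scaled by (1 in)/d, so U_p = 37.0 × 1/0.4997 = 74.1 cfs.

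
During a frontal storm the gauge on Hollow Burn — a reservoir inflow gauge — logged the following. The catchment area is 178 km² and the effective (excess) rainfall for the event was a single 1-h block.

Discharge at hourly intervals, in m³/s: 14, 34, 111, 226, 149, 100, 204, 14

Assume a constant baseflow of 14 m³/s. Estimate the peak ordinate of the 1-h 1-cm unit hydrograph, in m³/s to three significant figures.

Direct runoff: 0.0, 20.0, 97.0, 212.0, 135.0, 86.0, 190.0, 0.0 m³/s; ΣQ_DR = 740.0 m³/s, peak = 212.0 m³/s.
Runoff depth d = ΣQ_DR·Δt / A = 740.0 × 3600 / (178 km²) = 14.97 mm.
The 1-cm UH is the DRH scaled by (10 mm)/d, so U_p = 212.0 × 10/14.97 = 142 m³/s.

U_p ≈ 142 m³/s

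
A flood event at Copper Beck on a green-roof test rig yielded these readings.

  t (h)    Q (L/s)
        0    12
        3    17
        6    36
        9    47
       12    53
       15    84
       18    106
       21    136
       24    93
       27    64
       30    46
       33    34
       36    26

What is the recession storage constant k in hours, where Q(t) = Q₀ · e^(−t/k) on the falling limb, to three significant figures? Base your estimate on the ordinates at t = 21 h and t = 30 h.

k ≈ 8.30 h

On the falling limb, Q drops from 136 to 46 L/s between t = 21 h and t = 30 h (Δt = 9 h).
k = −Δt / ln(Q₂/Q₁) = −9 / ln(46/136) = 8.30 h.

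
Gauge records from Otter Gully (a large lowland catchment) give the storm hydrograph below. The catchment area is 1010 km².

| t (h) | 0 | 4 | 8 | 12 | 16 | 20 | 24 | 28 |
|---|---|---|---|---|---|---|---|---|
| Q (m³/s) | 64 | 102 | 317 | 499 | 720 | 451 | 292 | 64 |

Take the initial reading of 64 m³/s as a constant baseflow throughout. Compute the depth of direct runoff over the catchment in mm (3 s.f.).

Direct runoff: 0.0, 38.0, 253.0, 435.0, 656.0, 387.0, 228.0, 0.0 m³/s; ΣQ_DR = 1997 m³/s.
V = ΣQ_DR · Δt = 1997 × 14400 s = 2.876 × 10^7 m³.
Over A = 1010 km², depth = V / A = 28.5 mm.

d ≈ 28.5 mm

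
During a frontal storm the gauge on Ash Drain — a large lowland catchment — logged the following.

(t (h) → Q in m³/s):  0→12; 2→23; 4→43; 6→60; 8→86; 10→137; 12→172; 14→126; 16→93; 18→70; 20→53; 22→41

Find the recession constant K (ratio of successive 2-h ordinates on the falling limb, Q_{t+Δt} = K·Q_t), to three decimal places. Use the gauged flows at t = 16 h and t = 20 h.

K ≈ 0.755

Using the recession-limb readings at t = 16 h and t = 20 h: Q falls from 93 to 53 m³/s over 2 intervals.
K = (Q₂/Q₁)^(1/2) = (53/93)^(1/2) = 0.755.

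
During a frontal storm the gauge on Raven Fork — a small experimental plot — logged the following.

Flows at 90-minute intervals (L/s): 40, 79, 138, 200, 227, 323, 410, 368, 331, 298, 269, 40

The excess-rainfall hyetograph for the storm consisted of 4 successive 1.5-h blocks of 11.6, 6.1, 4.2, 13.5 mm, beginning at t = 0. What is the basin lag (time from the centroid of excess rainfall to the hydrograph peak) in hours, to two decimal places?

t_L ≈ 5.92 h

Centroid of excess rainfall: t_c = Σ P_i·t̄_i / ΣP_i = 3.0805 h (block centres at 0.75, 2.25, 3.75, 5.25 h).
Hydrograph peak occurs at t = 9 h, so basin lag t_L = 9 − 3.0805 = 5.92 h.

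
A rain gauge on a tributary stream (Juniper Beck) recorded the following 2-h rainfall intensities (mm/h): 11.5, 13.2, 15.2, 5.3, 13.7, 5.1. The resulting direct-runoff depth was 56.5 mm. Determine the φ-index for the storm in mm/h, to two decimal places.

φ ≈ 6.34 mm/h

Only the 4 blocks with intensity above φ contribute runoff: 11.5, 13.2, 15.2, 13.7 mm/h.
Σ(I−φ)·Δt = d  ⇒  (11.5+13.2+15.2+13.7 − 4φ)·2 = 56.5
φ = (53.60 − 56.5/2) / 4 = 6.34 mm/h.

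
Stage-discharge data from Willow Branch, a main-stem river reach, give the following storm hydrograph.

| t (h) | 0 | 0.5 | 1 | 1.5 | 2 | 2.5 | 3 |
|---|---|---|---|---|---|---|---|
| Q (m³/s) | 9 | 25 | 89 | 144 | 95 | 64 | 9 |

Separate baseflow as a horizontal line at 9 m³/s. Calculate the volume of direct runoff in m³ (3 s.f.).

V ≈ 6.70 × 10^5 m³

Direct-runoff ordinates (Q − Q_b): 0.0, 16.0, 80.0, 135.0, 86.0, 55.0, 0.0 m³/s.
ΣQ_DR = 372.0 m³/s.
With Δt = 0.5 h = 1800 s, V = ΣQ_DR · Δt = 372.0 × 1800 = 6.70 × 10^5 m³.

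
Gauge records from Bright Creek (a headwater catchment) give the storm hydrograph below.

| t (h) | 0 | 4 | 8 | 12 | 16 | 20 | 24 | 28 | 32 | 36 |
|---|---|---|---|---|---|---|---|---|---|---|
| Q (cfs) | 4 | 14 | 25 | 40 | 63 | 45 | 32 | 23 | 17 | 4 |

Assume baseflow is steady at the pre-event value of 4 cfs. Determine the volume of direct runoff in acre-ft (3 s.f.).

V ≈ 75.0 acre-ft

Direct-runoff ordinates (Q − Q_b): 0.0, 10.0, 21.0, 36.0, 59.0, 41.0, 28.0, 19.0, 13.0, 0.0 cfs.
ΣQ_DR = 227.0 cfs.
With Δt = 4 h = 14400 s, V = ΣQ_DR · Δt = 227.0 × 14400 = 3.27 × 10^6 ft³ = 75.0 acre-ft.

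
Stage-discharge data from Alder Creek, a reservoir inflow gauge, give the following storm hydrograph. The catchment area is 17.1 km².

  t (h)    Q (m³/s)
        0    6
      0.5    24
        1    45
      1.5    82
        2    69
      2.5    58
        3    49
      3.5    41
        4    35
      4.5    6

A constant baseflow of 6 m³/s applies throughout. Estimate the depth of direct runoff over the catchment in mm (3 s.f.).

d ≈ 37.4 mm

Direct runoff: 0.0, 18.0, 39.0, 76.0, 63.0, 52.0, 43.0, 35.0, 29.0, 0.0 m³/s; ΣQ_DR = 355.0 m³/s.
V = ΣQ_DR · Δt = 355.0 × 1800 s = 6.390 × 10^5 m³.
Over A = 17.1 km², depth = V / A = 37.4 mm.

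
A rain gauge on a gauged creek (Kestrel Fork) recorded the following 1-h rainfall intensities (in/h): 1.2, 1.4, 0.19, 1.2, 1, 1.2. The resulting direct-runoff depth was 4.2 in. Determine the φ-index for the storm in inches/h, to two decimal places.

φ ≈ 0.36 in/h

Only the 5 blocks with intensity above φ contribute runoff: 1.2, 1.4, 1.2, 1, 1.2 in/h.
Σ(I−φ)·Δt = d  ⇒  (1.2+1.4+1.2+1+1.2 − 5φ)·1 = 4.2
φ = (6.000 − 4.2/1) / 5 = 0.36 in/h.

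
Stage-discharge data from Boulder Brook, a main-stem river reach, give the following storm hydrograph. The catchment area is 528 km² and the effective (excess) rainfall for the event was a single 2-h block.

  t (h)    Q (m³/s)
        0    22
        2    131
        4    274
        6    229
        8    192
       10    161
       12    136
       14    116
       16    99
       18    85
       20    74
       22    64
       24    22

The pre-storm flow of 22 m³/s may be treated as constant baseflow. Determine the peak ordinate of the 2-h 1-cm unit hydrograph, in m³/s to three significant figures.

U_p ≈ 140 m³/s

Direct runoff: 0.0, 109.0, 252.0, 207.0, 170.0, 139.0, 114.0, 94.0, 77.0, 63.0, 52.0, 42.0, 0.0 m³/s; ΣQ_DR = 1319 m³/s, peak = 252.0 m³/s.
Runoff depth d = ΣQ_DR·Δt / A = 1319 × 7200 / (528 km²) = 17.99 mm.
The 1-cm UH is the DRH scaled by (10 mm)/d, so U_p = 252.0 × 10/17.99 = 140 m³/s.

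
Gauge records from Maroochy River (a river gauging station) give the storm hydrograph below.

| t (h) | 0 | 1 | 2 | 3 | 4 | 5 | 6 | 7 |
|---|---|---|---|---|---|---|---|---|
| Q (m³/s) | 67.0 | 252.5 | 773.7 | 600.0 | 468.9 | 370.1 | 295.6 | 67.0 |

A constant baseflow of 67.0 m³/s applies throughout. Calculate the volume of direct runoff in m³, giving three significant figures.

V ≈ 8.49 × 10^6 m³

Direct-runoff ordinates (Q − Q_b): 0.0, 185.5, 706.7, 533.0, 401.9, 303.1, 228.6, 0.0 m³/s.
ΣQ_DR = 2359 m³/s.
With Δt = 1 h = 3600 s, V = ΣQ_DR · Δt = 2359 × 3600 = 8.49 × 10^6 m³.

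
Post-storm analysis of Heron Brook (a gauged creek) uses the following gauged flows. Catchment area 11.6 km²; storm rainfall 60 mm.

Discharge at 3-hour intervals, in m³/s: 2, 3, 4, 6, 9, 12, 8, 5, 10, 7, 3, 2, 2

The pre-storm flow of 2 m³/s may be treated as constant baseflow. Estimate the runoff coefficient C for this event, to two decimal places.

C ≈ 0.73

ΣQ_DR = 47.00 m³/s; V = ΣQ_DR·Δt = 5.076 × 10^5 m³.
Runoff depth d = V / A = 43.76 mm.
C = d / P = 43.76 / 60 = 0.73.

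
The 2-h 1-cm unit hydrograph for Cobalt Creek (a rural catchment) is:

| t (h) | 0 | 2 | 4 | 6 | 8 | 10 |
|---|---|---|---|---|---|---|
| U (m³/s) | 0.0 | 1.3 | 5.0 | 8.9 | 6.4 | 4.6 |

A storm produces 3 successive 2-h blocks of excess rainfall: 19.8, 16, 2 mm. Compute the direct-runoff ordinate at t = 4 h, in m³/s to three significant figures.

By discrete convolution, Q_j = Σ (P_i / 10 mm) · U_{j−i}.
At t = 4 h (j=2): Q = (19.8/10)·5.0 + (16/10)·1.3 + (2/10)·0.0 = 12.0 m³/s.

Q ≈ 12.0 m³/s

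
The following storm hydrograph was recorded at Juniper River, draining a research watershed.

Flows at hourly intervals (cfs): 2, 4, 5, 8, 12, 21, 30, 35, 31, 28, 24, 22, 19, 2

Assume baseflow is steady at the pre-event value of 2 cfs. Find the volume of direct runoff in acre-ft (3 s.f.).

V ≈ 17.8 acre-ft

Direct-runoff ordinates (Q − Q_b): 0.0, 2.0, 3.0, 6.0, 10.0, 19.0, 28.0, 33.0, 29.0, 26.0, 22.0, 20.0, 17.0, 0.0 cfs.
ΣQ_DR = 215.0 cfs.
With Δt = 1 h = 3600 s, V = ΣQ_DR · Δt = 215.0 × 3600 = 7.74 × 10^5 ft³ = 17.8 acre-ft.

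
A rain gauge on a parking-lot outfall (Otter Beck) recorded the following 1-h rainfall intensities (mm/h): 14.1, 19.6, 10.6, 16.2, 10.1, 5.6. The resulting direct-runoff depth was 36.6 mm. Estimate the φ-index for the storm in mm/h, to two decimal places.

Only the 5 blocks with intensity above φ contribute runoff: 14.1, 19.6, 10.6, 16.2, 10.1 mm/h.
Σ(I−φ)·Δt = d  ⇒  (14.1+19.6+10.6+16.2+10.1 − 5φ)·1 = 36.6
φ = (70.60 − 36.6/1) / 5 = 6.80 mm/h.

φ ≈ 6.80 mm/h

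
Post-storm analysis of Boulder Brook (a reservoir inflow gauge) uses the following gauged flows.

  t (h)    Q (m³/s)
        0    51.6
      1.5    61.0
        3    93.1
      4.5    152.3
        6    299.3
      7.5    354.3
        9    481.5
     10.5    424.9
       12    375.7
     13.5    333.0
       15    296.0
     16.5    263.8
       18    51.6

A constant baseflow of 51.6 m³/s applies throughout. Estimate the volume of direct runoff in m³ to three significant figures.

Direct-runoff ordinates (Q − Q_b): 0.0, 9.4, 41.5, 100.7, 247.7, 302.7, 429.9, 373.3, 324.1, 281.4, 244.4, 212.2, 0.0 m³/s.
ΣQ_DR = 2567 m³/s.
With Δt = 1.5 h = 5400 s, V = ΣQ_DR · Δt = 2567 × 5400 = 1.39 × 10^7 m³.

V ≈ 1.39 × 10^7 m³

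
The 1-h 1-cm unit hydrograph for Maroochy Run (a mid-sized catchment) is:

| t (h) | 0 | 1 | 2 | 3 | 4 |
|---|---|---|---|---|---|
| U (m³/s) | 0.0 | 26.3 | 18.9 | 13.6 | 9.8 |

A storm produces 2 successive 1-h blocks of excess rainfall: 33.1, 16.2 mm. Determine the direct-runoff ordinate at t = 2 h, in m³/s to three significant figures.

By discrete convolution, Q_j = Σ (P_i / 10 mm) · U_{j−i}.
At t = 2 h (j=2): Q = (33.1/10)·18.9 + (16.2/10)·26.3 = 105 m³/s.

Q ≈ 105 m³/s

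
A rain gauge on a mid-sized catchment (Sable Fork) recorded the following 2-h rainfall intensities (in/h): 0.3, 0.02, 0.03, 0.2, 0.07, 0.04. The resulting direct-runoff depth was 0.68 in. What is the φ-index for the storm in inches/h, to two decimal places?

φ ≈ 0.08 in/h

Only the 2 blocks with intensity above φ contribute runoff: 0.3, 0.2 in/h.
Σ(I−φ)·Δt = d  ⇒  (0.3+0.2 − 2φ)·2 = 0.68
φ = (0.5000 − 0.68/2) / 2 = 0.08 in/h.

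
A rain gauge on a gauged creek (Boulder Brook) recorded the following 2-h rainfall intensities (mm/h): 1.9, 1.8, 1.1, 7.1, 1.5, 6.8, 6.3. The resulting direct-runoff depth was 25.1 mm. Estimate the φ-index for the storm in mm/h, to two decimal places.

Only the 3 blocks with intensity above φ contribute runoff: 7.1, 6.8, 6.3 mm/h.
Σ(I−φ)·Δt = d  ⇒  (7.1+6.8+6.3 − 3φ)·2 = 25.1
φ = (20.20 − 25.1/2) / 3 = 2.55 mm/h.

φ ≈ 2.55 mm/h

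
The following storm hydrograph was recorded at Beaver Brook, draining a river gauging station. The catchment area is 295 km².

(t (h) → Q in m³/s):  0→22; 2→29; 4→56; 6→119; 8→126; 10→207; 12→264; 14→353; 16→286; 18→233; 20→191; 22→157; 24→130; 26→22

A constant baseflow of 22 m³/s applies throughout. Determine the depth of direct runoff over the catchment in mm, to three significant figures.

d ≈ 46.1 mm

Direct runoff: 0.0, 7.0, 34.0, 97.0, 104.0, 185.0, 242.0, 331.0, 264.0, 211.0, 169.0, 135.0, 108.0, 0.0 m³/s; ΣQ_DR = 1887 m³/s.
V = ΣQ_DR · Δt = 1887 × 7200 s = 1.359 × 10^7 m³.
Over A = 295 km², depth = V / A = 46.1 mm.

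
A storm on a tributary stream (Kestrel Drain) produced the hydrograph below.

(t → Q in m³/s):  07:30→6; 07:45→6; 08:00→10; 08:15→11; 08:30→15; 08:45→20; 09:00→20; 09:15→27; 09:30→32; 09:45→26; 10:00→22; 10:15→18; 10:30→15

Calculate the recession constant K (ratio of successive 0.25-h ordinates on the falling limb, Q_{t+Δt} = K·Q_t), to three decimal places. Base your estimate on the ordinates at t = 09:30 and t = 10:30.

Using the recession-limb readings at t = 09:30 and t = 10:30: Q falls from 32 to 15 m³/s over 4 intervals.
K = (Q₂/Q₁)^(1/4) = (15/32)^(1/4) = 0.827.

K ≈ 0.827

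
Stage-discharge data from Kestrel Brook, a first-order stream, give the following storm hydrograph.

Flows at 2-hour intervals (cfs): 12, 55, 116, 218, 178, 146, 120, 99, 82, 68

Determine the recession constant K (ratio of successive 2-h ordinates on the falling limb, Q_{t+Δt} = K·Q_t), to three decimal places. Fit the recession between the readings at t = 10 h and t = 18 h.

K ≈ 0.826

Using the recession-limb readings at t = 10 h and t = 18 h: Q falls from 146 to 68 cfs over 4 intervals.
K = (Q₂/Q₁)^(1/4) = (68/146)^(1/4) = 0.826.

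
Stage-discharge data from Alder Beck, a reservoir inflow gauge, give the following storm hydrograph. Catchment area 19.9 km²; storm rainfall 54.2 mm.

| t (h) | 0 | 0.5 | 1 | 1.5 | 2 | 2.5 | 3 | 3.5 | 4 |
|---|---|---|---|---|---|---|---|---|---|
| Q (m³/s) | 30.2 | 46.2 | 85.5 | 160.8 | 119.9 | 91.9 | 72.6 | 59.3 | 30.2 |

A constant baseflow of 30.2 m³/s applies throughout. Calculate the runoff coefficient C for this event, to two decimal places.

ΣQ_DR = 424.8 m³/s; V = ΣQ_DR·Δt = 7.646 × 10^5 m³.
Runoff depth d = V / A = 38.42 mm.
C = d / P = 38.42 / 54.2 = 0.71.

C ≈ 0.71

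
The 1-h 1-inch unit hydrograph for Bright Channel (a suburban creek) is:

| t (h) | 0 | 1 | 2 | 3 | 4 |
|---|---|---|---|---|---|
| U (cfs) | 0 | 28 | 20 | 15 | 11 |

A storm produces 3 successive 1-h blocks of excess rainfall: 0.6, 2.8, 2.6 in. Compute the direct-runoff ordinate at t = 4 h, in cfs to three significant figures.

Q ≈ 101 cfs

By discrete convolution, Q_j = Σ (P_i / 1 in) · U_{j−i}.
At t = 4 h (j=4): Q = (0.6/1)·11 + (2.8/1)·15 + (2.6/1)·20 = 101 cfs.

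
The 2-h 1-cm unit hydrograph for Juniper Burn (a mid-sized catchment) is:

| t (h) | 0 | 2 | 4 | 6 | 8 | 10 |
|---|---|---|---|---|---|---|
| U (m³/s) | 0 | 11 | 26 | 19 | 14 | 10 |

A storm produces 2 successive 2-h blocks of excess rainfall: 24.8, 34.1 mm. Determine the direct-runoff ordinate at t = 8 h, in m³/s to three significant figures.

By discrete convolution, Q_j = Σ (P_i / 10 mm) · U_{j−i}.
At t = 8 h (j=4): Q = (24.8/10)·14 + (34.1/10)·19 = 99.5 m³/s.

Q ≈ 99.5 m³/s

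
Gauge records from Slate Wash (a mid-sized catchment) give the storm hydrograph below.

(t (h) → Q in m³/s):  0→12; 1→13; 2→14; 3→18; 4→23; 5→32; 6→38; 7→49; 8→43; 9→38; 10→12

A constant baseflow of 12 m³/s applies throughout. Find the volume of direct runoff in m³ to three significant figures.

Direct-runoff ordinates (Q − Q_b): 0.0, 1.0, 2.0, 6.0, 11.0, 20.0, 26.0, 37.0, 31.0, 26.0, 0.0 m³/s.
ΣQ_DR = 160.0 m³/s.
With Δt = 1 h = 3600 s, V = ΣQ_DR · Δt = 160.0 × 3600 = 5.76 × 10^5 m³.

V ≈ 5.76 × 10^5 m³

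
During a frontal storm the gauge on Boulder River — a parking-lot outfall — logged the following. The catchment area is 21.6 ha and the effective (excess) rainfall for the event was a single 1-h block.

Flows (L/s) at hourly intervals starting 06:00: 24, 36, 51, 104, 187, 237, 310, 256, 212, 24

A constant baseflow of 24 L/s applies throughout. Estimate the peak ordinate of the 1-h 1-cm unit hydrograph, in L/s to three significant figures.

U_p ≈ 143 L/s

Direct runoff: 0.0, 12.0, 27.0, 80.0, 163.0, 213.0, 286.0, 232.0, 188.0, 0.0 L/s; ΣQ_DR = 1201 L/s, peak = 286.0 L/s.
Runoff depth d = ΣQ_DR·Δt / A = 1201 × 3600 / (21.6 ha) = 20.02 mm.
The 1-cm UH is the DRH scaled by (10 mm)/d, so U_p = 286.0 × 10/20.02 = 143 L/s.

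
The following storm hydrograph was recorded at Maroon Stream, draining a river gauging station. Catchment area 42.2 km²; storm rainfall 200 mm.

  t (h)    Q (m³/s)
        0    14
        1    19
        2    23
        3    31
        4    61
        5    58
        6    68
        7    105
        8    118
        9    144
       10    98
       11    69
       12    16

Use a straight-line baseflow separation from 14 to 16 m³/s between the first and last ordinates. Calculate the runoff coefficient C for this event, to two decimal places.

ΣQ_DR = 629.0 m³/s; V = ΣQ_DR·Δt = 2.264 × 10^6 m³.
Runoff depth d = V / A = 53.66 mm.
C = d / P = 53.66 / 200 = 0.27.

C ≈ 0.27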